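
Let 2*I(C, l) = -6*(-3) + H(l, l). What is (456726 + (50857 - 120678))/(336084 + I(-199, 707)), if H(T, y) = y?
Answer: 773810/672893 ≈ 1.1500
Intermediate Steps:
I(C, l) = 9 + l/2 (I(C, l) = (-6*(-3) + l)/2 = (18 + l)/2 = 9 + l/2)
(456726 + (50857 - 120678))/(336084 + I(-199, 707)) = (456726 + (50857 - 120678))/(336084 + (9 + (½)*707)) = (456726 - 69821)/(336084 + (9 + 707/2)) = 386905/(336084 + 725/2) = 386905/(672893/2) = 386905*(2/672893) = 773810/672893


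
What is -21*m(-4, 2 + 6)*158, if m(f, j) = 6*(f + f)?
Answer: 159264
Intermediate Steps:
m(f, j) = 12*f (m(f, j) = 6*(2*f) = 12*f)
-21*m(-4, 2 + 6)*158 = -252*(-4)*158 = -21*(-48)*158 = 1008*158 = 159264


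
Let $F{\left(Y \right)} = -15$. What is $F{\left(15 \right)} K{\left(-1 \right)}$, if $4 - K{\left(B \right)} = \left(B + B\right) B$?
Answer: $-30$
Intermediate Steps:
$K{\left(B \right)} = 4 - 2 B^{2}$ ($K{\left(B \right)} = 4 - \left(B + B\right) B = 4 - 2 B B = 4 - 2 B^{2}$)
$F{\left(15 \right)} K{\left(-1 \right)} = - 15 \left(4 - 2 \left(-1\right)^{2}\right) = - 15 \left(4 - 2\right) = \left(-15\right) 2 = -30$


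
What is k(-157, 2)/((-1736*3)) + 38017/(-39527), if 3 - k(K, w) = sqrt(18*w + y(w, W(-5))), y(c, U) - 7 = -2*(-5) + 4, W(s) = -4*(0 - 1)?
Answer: -66037039/68618872 + sqrt(57)/5208 ≈ -0.96092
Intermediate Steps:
W(s) = 4 (W(s) = -4*(-1) = 4)
y(c, U) = 21 (y(c, U) = 7 + (-2*(-5) + 4) = 7 + (10 + 4) = 7 + 14 = 21)
k(K, w) = 3 - sqrt(21 + 18*w) (k(K, w) = 3 - sqrt(18*w + 21) = 3 - sqrt(21 + 18*w))
k(-157, 2)/((-1736*3)) + 38017/(-39527) = (3 - sqrt(21 + 18*2))/((-1736*3)) + 38017/(-39527) = (3 - sqrt(21 + 36))/(-5208) + 38017*(-1/39527) = (3 - sqrt(57))*(-1/5208) - 38017/39527 = (-1/1736 + sqrt(57)/5208) - 38017/39527 = -66037039/68618872 + sqrt(57)/5208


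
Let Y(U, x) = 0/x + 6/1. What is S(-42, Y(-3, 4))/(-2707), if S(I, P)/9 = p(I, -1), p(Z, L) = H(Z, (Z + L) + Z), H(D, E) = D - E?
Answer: -387/2707 ≈ -0.14296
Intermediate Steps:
Y(U, x) = 6 (Y(U, x) = 0 + 6*1 = 0 + 6 = 6)
p(Z, L) = -L - Z (p(Z, L) = Z - ((Z + L) + Z) = Z - ((L + Z) + Z) = Z - (L + 2*Z) = Z + (-L - 2*Z) = -L - Z)
S(I, P) = 9 - 9*I (S(I, P) = 9*(-1*(-1) - I) = 9*(1 - I) = 9 - 9*I)
S(-42, Y(-3, 4))/(-2707) = (9 - 9*(-42))/(-2707) = (9 + 378)*(-1/2707) = 387*(-1/2707) = -387/2707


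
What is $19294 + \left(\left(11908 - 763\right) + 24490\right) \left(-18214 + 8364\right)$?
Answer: $-350985456$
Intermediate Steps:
$19294 + \left(\left(11908 - 763\right) + 24490\right) \left(-18214 + 8364\right) = 19294 + \left(\left(11908 - 763\right) + 24490\right) \left(-9850\right) = 19294 + \left(11145 + 24490\right) \left(-9850\right) = 19294 + 35635 \left(-9850\right) = 19294 - 351004750 = -350985456$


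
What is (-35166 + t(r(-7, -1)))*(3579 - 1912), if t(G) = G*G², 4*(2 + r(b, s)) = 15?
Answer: -3751218427/64 ≈ -5.8613e+7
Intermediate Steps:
r(b, s) = 7/4 (r(b, s) = -2 + (¼)*15 = -2 + 15/4 = 7/4)
t(G) = G³
(-35166 + t(r(-7, -1)))*(3579 - 1912) = (-35166 + (7/4)³)*(3579 - 1912) = (-35166 + 343/64)*1667 = -2250281/64*1667 = -3751218427/64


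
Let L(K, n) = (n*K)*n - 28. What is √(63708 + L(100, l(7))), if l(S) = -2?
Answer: 12*√445 ≈ 253.14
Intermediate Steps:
L(K, n) = -28 + K*n² (L(K, n) = (K*n)*n - 28 = K*n² - 28 = -28 + K*n²)
√(63708 + L(100, l(7))) = √(63708 + (-28 + 100*(-2)²)) = √(63708 + (-28 + 100*4)) = √(63708 + (-28 + 400)) = √(63708 + 372) = √64080 = 12*√445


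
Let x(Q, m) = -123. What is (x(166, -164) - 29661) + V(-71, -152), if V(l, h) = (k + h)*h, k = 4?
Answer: -7288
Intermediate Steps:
V(l, h) = h*(4 + h) (V(l, h) = (4 + h)*h = h*(4 + h))
(x(166, -164) - 29661) + V(-71, -152) = (-123 - 29661) - 152*(4 - 152) = -29784 - 152*(-148) = -29784 + 22496 = -7288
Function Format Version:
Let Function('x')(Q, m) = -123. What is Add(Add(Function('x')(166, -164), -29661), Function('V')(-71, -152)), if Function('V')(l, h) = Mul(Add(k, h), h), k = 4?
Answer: -7288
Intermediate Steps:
Function('V')(l, h) = Mul(h, Add(4, h)) (Function('V')(l, h) = Mul(Add(4, h), h) = Mul(h, Add(4, h)))
Add(Add(Function('x')(166, -164), -29661), Function('V')(-71, -152)) = Add(Add(-123, -29661), Mul(-152, Add(4, -152))) = Add(-29784, Mul(-152, -148)) = Add(-29784, 22496) = -7288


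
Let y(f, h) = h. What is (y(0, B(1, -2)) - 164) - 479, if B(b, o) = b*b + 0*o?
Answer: -642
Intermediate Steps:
B(b, o) = b² (B(b, o) = b² + 0 = b²)
(y(0, B(1, -2)) - 164) - 479 = (1² - 164) - 479 = (1 - 164) - 479 = -163 - 479 = -642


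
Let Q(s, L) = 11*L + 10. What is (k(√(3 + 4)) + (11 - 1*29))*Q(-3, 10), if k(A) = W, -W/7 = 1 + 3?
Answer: -5520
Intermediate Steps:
Q(s, L) = 10 + 11*L
W = -28 (W = -7*(1 + 3) = -7*4 = -28)
k(A) = -28
(k(√(3 + 4)) + (11 - 1*29))*Q(-3, 10) = (-28 + (11 - 1*29))*(10 + 11*10) = (-28 + (11 - 29))*(10 + 110) = (-28 - 18)*120 = -46*120 = -5520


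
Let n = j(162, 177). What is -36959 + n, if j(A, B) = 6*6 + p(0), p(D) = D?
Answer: -36923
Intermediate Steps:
j(A, B) = 36 (j(A, B) = 6*6 + 0 = 36 + 0 = 36)
n = 36
-36959 + n = -36959 + 36 = -36923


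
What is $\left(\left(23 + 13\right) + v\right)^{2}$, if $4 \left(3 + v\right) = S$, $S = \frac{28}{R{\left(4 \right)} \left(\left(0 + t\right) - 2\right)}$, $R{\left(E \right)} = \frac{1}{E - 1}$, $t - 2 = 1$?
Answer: $2916$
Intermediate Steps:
$t = 3$ ($t = 2 + 1 = 3$)
$R{\left(E \right)} = \frac{1}{-1 + E}$
$S = 84$ ($S = \frac{28}{\frac{1}{-1 + 4} \left(\left(0 + 3\right) - 2\right)} = \frac{28}{\frac{1}{3} \left(3 - 2\right)} = \frac{28}{\frac{1}{3} \cdot 1} = 28 \frac{1}{\frac{1}{3}} = 28 \cdot 3 = 84$)
$v = 18$ ($v = -3 + \frac{1}{4} \cdot 84 = -3 + 21 = 18$)
$\left(\left(23 + 13\right) + v\right)^{2} = \left(\left(23 + 13\right) + 18\right)^{2} = \left(36 + 18\right)^{2} = 54^{2} = 2916$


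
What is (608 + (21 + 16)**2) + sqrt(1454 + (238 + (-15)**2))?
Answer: 1977 + 3*sqrt(213) ≈ 2020.8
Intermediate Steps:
(608 + (21 + 16)**2) + sqrt(1454 + (238 + (-15)**2)) = (608 + 37**2) + sqrt(1454 + (238 + 225)) = (608 + 1369) + sqrt(1454 + 463) = 1977 + sqrt(1917) = 1977 + 3*sqrt(213)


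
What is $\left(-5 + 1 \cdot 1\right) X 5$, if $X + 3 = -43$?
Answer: $920$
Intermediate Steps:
$X = -46$ ($X = -3 - 43 = -46$)
$\left(-5 + 1 \cdot 1\right) X 5 = \left(-5 + 1 \cdot 1\right) \left(-46\right) 5 = \left(-5 + 1\right) \left(-46\right) 5 = \left(-4\right) \left(-46\right) 5 = 184 \cdot 5 = 920$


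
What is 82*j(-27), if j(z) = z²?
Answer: 59778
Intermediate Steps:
82*j(-27) = 82*(-27)² = 82*729 = 59778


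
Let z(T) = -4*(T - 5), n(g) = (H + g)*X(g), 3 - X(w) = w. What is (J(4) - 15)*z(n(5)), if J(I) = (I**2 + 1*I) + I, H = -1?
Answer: 468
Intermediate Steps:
X(w) = 3 - w
n(g) = (-1 + g)*(3 - g)
J(I) = I**2 + 2*I (J(I) = (I**2 + I) + I = (I + I**2) + I = I**2 + 2*I)
z(T) = 20 - 4*T (z(T) = -4*(-5 + T) = 20 - 4*T)
(J(4) - 15)*z(n(5)) = (4*(2 + 4) - 15)*(20 - (-4)*(-1 + 5)*(-3 + 5)) = (4*6 - 15)*(20 - (-4)*4*2) = (24 - 15)*(20 - 4*(-8)) = 9*(20 + 32) = 9*52 = 468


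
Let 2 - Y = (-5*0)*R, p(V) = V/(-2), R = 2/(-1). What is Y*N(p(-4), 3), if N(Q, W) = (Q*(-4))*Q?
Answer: -32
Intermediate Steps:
R = -2 (R = 2*(-1) = -2)
p(V) = -V/2 (p(V) = V*(-½) = -V/2)
N(Q, W) = -4*Q² (N(Q, W) = (-4*Q)*Q = -4*Q²)
Y = 2 (Y = 2 - (-5*0)*(-2) = 2 - 0*(-2) = 2 - 1*0 = 2 + 0 = 2)
Y*N(p(-4), 3) = 2*(-4*(-½*(-4))²) = 2*(-4*2²) = 2*(-4*4) = 2*(-16) = -32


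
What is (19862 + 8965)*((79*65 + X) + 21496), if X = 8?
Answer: 767922453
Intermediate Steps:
(19862 + 8965)*((79*65 + X) + 21496) = (19862 + 8965)*((79*65 + 8) + 21496) = 28827*((5135 + 8) + 21496) = 28827*(5143 + 21496) = 28827*26639 = 767922453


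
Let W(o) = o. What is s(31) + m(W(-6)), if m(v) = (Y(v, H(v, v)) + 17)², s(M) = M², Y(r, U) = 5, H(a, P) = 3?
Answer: 1445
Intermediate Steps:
m(v) = 484 (m(v) = (5 + 17)² = 22² = 484)
s(31) + m(W(-6)) = 31² + 484 = 961 + 484 = 1445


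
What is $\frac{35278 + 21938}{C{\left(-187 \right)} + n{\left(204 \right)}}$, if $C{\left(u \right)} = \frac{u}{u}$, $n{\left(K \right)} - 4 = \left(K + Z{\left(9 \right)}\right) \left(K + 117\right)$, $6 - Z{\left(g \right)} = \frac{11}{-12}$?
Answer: $\frac{76288}{90279} \approx 0.84503$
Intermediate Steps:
$Z{\left(g \right)} = \frac{83}{12}$ ($Z{\left(g \right)} = 6 - \frac{11}{-12} = 6 - 11 \left(- \frac{1}{12}\right) = 6 - - \frac{11}{12} = 6 + \frac{11}{12} = \frac{83}{12}$)
$n{\left(K \right)} = 4 + \left(117 + K\right) \left(\frac{83}{12} + K\right)$ ($n{\left(K \right)} = 4 + \left(K + \frac{83}{12}\right) \left(K + 117\right) = 4 + \left(\frac{83}{12} + K\right) \left(117 + K\right) = 4 + \left(117 + K\right) \left(\frac{83}{12} + K\right)$)
$C{\left(u \right)} = 1$
$\frac{35278 + 21938}{C{\left(-187 \right)} + n{\left(204 \right)}} = \frac{35278 + 21938}{1 + \left(\frac{3253}{4} + 204^{2} + \frac{1487}{12} \cdot 204\right)} = \frac{57216}{1 + \left(\frac{3253}{4} + 41616 + 25279\right)} = \frac{57216}{1 + \frac{270833}{4}} = \frac{57216}{\frac{270837}{4}} = 57216 \cdot \frac{4}{270837} = \frac{76288}{90279}$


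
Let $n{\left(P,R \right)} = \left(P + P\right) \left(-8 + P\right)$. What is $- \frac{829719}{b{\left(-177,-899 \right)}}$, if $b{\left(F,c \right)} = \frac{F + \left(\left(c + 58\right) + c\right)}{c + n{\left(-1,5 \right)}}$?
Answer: $- \frac{81220271}{213} \approx -3.8132 \cdot 10^{5}$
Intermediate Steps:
$n{\left(P,R \right)} = 2 P \left(-8 + P\right)$
$b{\left(F,c \right)} = \frac{58 + F + 2 c}{18 + c}$ ($b{\left(F,c \right)} = \frac{F + \left(\left(c + 58\right) + c\right)}{c + 2 \left(-1\right) \left(-8 - 1\right)} = \frac{F + \left(\left(58 + c\right) + c\right)}{c + 2 \left(-1\right) \left(-9\right)} = \frac{F + \left(58 + 2 c\right)}{c + 18} = \frac{58 + F + 2 c}{18 + c}$)
$- \frac{829719}{b{\left(-177,-899 \right)}} = - \frac{829719}{\frac{1}{18 - 899} \left(58 - 177 + 2 \left(-899\right)\right)} = - \frac{829719}{\frac{1}{-881} \left(58 - 177 - 1798\right)} = - \frac{829719}{\left(- \frac{1}{881}\right) \left(-1917\right)} = - \frac{829719}{\frac{1917}{881}} = \left(-829719\right) \frac{881}{1917} = - \frac{81220271}{213}$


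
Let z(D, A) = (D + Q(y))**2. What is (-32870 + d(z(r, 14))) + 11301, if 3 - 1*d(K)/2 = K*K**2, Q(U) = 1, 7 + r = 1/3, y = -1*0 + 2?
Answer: -63994565/729 ≈ -87784.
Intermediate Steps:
y = 2 (y = 0 + 2 = 2)
r = -20/3 (r = -7 + 1/3 = -20/3 ≈ -6.6667)
z(D, A) = (1 + D)**2 (z(D, A) = (D + 1)**2 = (1 + D)**2)
d(K) = 6 - 2*K**3 (d(K) = 6 - 2*K*K**2 = 6 - 2*K**3)
(-32870 + d(z(r, 14))) + 11301 = (-32870 + (6 - 2*(1 - 20/3)**6)) + 11301 = (-32870 + (6 - 2*((-17/3)**2)**3)) + 11301 = (-32870 + (6 - 2*(289/9)**3)) + 11301 = (-32870 + (6 - 2*24137569/729)) + 11301 = (-32870 + (6 - 48275138/729)) + 11301 = (-32870 - 48270764/729) + 11301 = -72232994/729 + 11301 = -63994565/729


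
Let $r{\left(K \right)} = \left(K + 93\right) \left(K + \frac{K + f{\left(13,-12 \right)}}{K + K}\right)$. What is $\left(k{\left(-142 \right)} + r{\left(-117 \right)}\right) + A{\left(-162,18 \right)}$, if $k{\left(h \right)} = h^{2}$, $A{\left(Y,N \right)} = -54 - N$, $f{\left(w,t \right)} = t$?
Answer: $\frac{297528}{13} \approx 22887.0$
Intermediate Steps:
$r{\left(K \right)} = \left(93 + K\right) \left(K + \frac{-12 + K}{2 K}\right)$ ($r{\left(K \right)} = \left(K + 93\right) \left(K + \frac{K - 12}{K + K}\right) = \left(93 + K\right) \left(K + \frac{-12 + K}{2 K}\right)$)
$\left(k{\left(-142 \right)} + r{\left(-117 \right)}\right) + A{\left(-162,18 \right)} = \left(\left(-142\right)^{2} + \left(\frac{81}{2} + \left(-117\right)^{2} - \frac{558}{-117} + \frac{187}{2} \left(-117\right)\right)\right) - 72 = \left(20164 + \left(\frac{81}{2} + 13689 - - \frac{62}{13} - \frac{21879}{2}\right)\right) - 72 = \left(20164 + \left(\frac{81}{2} + 13689 + \frac{62}{13} - \frac{21879}{2}\right)\right) - 72 = \left(20164 + \frac{36332}{13}\right) - 72 = \frac{298464}{13} - 72 = \frac{297528}{13}$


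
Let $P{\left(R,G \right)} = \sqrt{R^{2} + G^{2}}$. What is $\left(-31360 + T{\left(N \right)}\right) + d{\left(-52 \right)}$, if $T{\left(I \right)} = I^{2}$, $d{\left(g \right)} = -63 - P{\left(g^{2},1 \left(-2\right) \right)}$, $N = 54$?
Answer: $-28507 - 2 \sqrt{1827905} \approx -31211.0$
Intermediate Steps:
$P{\left(R,G \right)} = \sqrt{G^{2} + R^{2}}$
$d{\left(g \right)} = -63 - \sqrt{4 + g^{4}}$ ($d{\left(g \right)} = -63 - \sqrt{\left(1 \left(-2\right)\right)^{2} + \left(g^{2}\right)^{2}} = -63 - \sqrt{\left(-2\right)^{2} + g^{4}} = -63 - \sqrt{4 + g^{4}}$)
$\left(-31360 + T{\left(N \right)}\right) + d{\left(-52 \right)} = \left(-31360 + 54^{2}\right) - \left(63 + \sqrt{4 + \left(-52\right)^{4}}\right) = \left(-31360 + 2916\right) - \left(63 + \sqrt{4 + 7311616}\right) = -28444 - \left(63 + \sqrt{7311620}\right) = -28444 - \left(63 + 2 \sqrt{1827905}\right) = -28507 - 2 \sqrt{1827905}$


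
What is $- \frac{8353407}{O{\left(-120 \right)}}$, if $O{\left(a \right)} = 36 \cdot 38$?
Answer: $- \frac{146551}{24} \approx -6106.3$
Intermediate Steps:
$O{\left(a \right)} = 1368$
$- \frac{8353407}{O{\left(-120 \right)}} = - \frac{8353407}{1368} = \left(-8353407\right) \frac{1}{1368} = - \frac{146551}{24}$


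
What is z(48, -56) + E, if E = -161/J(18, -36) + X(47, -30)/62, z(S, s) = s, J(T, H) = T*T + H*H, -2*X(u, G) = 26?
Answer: -2827841/50220 ≈ -56.309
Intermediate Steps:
X(u, G) = -13 (X(u, G) = -½*26 = -13)
J(T, H) = H² + T² (J(T, H) = T² + H² = H² + T²)
E = -15521/50220 (E = -161/((-36)² + 18²) - 13/62 = -161/(1296 + 324) - 13*1/62 = -161/1620 - 13/62 = -15521/50220 ≈ -0.30906)
z(48, -56) + E = -56 - 15521/50220 = -2827841/50220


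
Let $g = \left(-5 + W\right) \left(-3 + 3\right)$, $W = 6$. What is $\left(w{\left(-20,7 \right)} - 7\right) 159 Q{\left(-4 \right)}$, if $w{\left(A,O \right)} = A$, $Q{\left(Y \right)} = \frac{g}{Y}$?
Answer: $0$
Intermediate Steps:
$g = 0$ ($g = \left(-5 + 6\right) \left(-3 + 3\right) = 1 \cdot 0 = 0$)
$Q{\left(Y \right)} = 0$ ($Q{\left(Y \right)} = \frac{0}{Y} = 0$)
$\left(w{\left(-20,7 \right)} - 7\right) 159 Q{\left(-4 \right)} = \left(-20 - 7\right) 159 \cdot 0 = \left(-27\right) 0 = 0$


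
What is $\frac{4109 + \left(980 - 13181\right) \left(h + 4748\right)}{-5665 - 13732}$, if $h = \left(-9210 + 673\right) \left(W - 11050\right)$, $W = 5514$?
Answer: $\frac{82383905353}{2771} \approx 2.9731 \cdot 10^{7}$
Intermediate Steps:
$h = 47260832$ ($h = \left(-9210 + 673\right) \left(5514 - 11050\right) = \left(-8537\right) \left(-5536\right) = 47260832$)
$\frac{4109 + \left(980 - 13181\right) \left(h + 4748\right)}{-5665 - 13732} = \frac{4109 + \left(980 - 13181\right) \left(47260832 + 4748\right)}{-5665 - 13732} = \frac{4109 - 576687341580}{-19397} = \left(4109 - 576687341580\right) \left(- \frac{1}{19397}\right) = \left(-576687337471\right) \left(- \frac{1}{19397}\right) = \frac{82383905353}{2771}$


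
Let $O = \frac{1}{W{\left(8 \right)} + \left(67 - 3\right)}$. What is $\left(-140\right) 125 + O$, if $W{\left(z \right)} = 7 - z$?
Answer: $- \frac{1102499}{63} \approx -17500.0$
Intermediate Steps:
$O = \frac{1}{63}$ ($O = \frac{1}{\left(7 - 8\right) + \left(67 - 3\right)} = \frac{1}{-1 + 64} = \frac{1}{63} \approx 0.015873$)
$\left(-140\right) 125 + O = \left(-140\right) 125 + \frac{1}{63} = -17500 + \frac{1}{63} = - \frac{1102499}{63}$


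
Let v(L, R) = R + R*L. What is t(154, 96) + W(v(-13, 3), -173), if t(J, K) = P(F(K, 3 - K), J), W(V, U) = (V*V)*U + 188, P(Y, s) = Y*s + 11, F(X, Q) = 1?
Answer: -223855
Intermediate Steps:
v(L, R) = R + L*R
P(Y, s) = 11 + Y*s
W(V, U) = 188 + U*V**2 (W(V, U) = V**2*U + 188 = U*V**2 + 188 = 188 + U*V**2)
t(J, K) = 11 + J (t(J, K) = 11 + 1*J = 11 + J)
t(154, 96) + W(v(-13, 3), -173) = (11 + 154) + (188 - 173*9*(1 - 13)**2) = 165 + (188 - 173*(3*(-12))**2) = 165 + (188 - 173*(-36)**2) = 165 + (188 - 173*1296) = 165 + (188 - 224208) = 165 - 224020 = -223855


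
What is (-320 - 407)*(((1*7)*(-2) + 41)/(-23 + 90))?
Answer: -19629/67 ≈ -292.97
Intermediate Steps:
(-320 - 407)*(((1*7)*(-2) + 41)/(-23 + 90)) = -727*(7*(-2) + 41)/67 = -727*(-14 + 41)/67 = -19629/67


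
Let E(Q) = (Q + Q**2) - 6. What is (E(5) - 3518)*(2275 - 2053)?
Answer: -775668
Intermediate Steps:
E(Q) = -6 + Q + Q**2
(E(5) - 3518)*(2275 - 2053) = ((-6 + 5 + 5**2) - 3518)*(2275 - 2053) = ((-6 + 5 + 25) - 3518)*222 = (24 - 3518)*222 = -3494*222 = -775668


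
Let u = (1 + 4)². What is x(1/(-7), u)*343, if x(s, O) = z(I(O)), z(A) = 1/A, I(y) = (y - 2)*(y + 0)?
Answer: 343/575 ≈ 0.59652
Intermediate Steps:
u = 25 (u = 5² = 25)
I(y) = y*(-2 + y) (I(y) = (-2 + y)*y = y*(-2 + y))
x(s, O) = 1/(O*(-2 + O))
x(1/(-7), u)*343 = (1/(25*(-2 + 25)))*343 = ((1/25)/23)*343 = ((1/25)*(1/23))*343 = (1/575)*343 = 343/575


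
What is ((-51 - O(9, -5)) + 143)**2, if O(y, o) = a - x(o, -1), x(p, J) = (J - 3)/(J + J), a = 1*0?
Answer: 8836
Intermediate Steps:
a = 0
x(p, J) = (-3 + J)/(2*J) (x(p, J) = (-3 + J)/((2*J)) = (-3 + J)*(1/(2*J)) = (-3 + J)/(2*J))
O(y, o) = -2 (O(y, o) = 0 - (-3 - 1)/(2*(-1)) = 0 - (-1)*(-4)/2 = 0 - 1*2 = 0 - 2 = -2)
((-51 - O(9, -5)) + 143)**2 = ((-51 - 1*(-2)) + 143)**2 = ((-51 + 2) + 143)**2 = (-49 + 143)**2 = 94**2 = 8836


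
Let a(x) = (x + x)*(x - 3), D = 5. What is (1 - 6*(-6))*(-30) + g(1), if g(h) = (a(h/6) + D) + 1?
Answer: -19889/18 ≈ -1104.9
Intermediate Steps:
a(x) = 2*x*(-3 + x) (a(x) = (2*x)*(-3 + x) = 2*x*(-3 + x))
g(h) = 6 + h*(-3 + h/6)/3 (g(h) = (2*(h/6)*(-3 + h/6) + 5) + 1 = (h*(-3 + h/6)/3 + 5) + 1 = (5 + h*(-3 + h/6)/3) + 1 = 6 + h*(-3 + h/6)/3)
(1 - 6*(-6))*(-30) + g(1) = (1 - 6*(-6))*(-30) + (6 + (1/18)*1*(-18 + 1)) = (1 + 36)*(-30) + (6 + (1/18)*1*(-17)) = 37*(-30) + (6 - 17/18) = -1110 + 91/18 = -19889/18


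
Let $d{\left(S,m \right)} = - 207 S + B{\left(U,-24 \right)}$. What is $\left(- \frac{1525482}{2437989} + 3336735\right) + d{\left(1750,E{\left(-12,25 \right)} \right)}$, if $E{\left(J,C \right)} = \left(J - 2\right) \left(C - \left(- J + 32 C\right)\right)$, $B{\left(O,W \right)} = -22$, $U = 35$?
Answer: $\frac{2417235516475}{812663} \approx 2.9745 \cdot 10^{6}$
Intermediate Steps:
$E{\left(J,C \right)} = \left(-2 + J\right) \left(J - 31 C\right)$ ($E{\left(J,C \right)} = \left(-2 + J\right) \left(C - \left(- J + 32 C\right)\right) = \left(-2 + J\right) \left(J - 31 C\right)$)
$d{\left(S,m \right)} = -22 - 207 S$ ($d{\left(S,m \right)} = - 207 S - 22 = -22 - 207 S$)
$\left(- \frac{1525482}{2437989} + 3336735\right) + d{\left(1750,E{\left(-12,25 \right)} \right)} = \left(- \frac{1525482}{2437989} + 3336735\right) - 362272 = \left(\left(-1525482\right) \frac{1}{2437989} + 3336735\right) - 362272 = \left(- \frac{508494}{812663} + 3336735\right) - 362272 = \frac{2711640566811}{812663} - 362272 = \frac{2417235516475}{812663}$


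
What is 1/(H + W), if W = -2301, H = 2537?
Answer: 1/236 ≈ 0.0042373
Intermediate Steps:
1/(H + W) = 1/(2537 - 2301) = 1/236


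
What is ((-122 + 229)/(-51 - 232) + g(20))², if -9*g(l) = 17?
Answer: 33339076/6487209 ≈ 5.1392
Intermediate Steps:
g(l) = -17/9 (g(l) = -⅑*17 = -17/9)
((-122 + 229)/(-51 - 232) + g(20))² = ((-122 + 229)/(-51 - 232) - 17/9)² = (107/(-283) - 17/9)² = (107*(-1/283) - 17/9)² = (-107/283 - 17/9)² = (-5774/2547)² = 33339076/6487209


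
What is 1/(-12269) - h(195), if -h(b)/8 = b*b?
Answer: 3732229799/12269 ≈ 3.0420e+5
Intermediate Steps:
h(b) = -8*b² (h(b) = -8*b*b = -8*b²)
1/(-12269) - h(195) = 1/(-12269) - (-8)*195² = -1/12269 - (-8)*38025 = -1/12269 - 1*(-304200) = -1/12269 + 304200 = 3732229799/12269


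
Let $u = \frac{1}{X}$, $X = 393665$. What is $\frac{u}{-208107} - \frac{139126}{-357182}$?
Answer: $\frac{5698909969449674}{14630968048903605} \approx 0.38951$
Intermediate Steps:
$u = \frac{1}{393665} \approx 2.5402 \cdot 10^{-6}$
$\frac{u}{-208107} - \frac{139126}{-357182} = \frac{1}{393665 \left(-208107\right)} - \frac{139126}{-357182} = \frac{1}{393665} \left(- \frac{1}{208107}\right) - - \frac{69563}{178591} = - \frac{1}{81924442155} + \frac{69563}{178591} = \frac{5698909969449674}{14630968048903605}$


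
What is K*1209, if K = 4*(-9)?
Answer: -43524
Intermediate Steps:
K = -36
K*1209 = -36*1209 = -43524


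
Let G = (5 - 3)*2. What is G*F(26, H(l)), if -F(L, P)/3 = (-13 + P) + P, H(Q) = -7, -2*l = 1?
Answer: 324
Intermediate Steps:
l = -½ (l = -½*1 = -½ ≈ -0.50000)
G = 4 (G = 2*2 = 4)
F(L, P) = 39 - 6*P (F(L, P) = -3*((-13 + P) + P) = -3*(-13 + 2*P) = 39 - 6*P)
G*F(26, H(l)) = 4*(39 - 6*(-7)) = 4*(39 + 42) = 4*81 = 324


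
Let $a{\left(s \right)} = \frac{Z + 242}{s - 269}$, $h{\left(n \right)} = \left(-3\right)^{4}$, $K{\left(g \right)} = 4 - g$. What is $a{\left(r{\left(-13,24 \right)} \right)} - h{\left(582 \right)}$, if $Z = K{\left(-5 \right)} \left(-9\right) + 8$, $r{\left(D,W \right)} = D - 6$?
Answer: $- \frac{23497}{288} \approx -81.587$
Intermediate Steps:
$r{\left(D,W \right)} = -6 + D$
$h{\left(n \right)} = 81$
$Z = -73$ ($Z = \left(4 - -5\right) \left(-9\right) + 8 = \left(4 + 5\right) \left(-9\right) + 8 = 9 \left(-9\right) + 8 = -81 + 8 = -73$)
$a{\left(s \right)} = \frac{169}{-269 + s}$ ($a{\left(s \right)} = \frac{-73 + 242}{s - 269} = \frac{169}{-269 + s}$)
$a{\left(r{\left(-13,24 \right)} \right)} - h{\left(582 \right)} = \frac{169}{-269 - 19} - 81 = \frac{169}{-288} - 81 = 169 \left(- \frac{1}{288}\right) - 81 = - \frac{169}{288} - 81 = - \frac{23497}{288}$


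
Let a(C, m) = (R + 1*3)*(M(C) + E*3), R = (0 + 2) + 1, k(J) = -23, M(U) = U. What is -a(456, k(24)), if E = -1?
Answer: -2718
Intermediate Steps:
R = 3 (R = 2 + 1 = 3)
a(C, m) = -18 + 6*C (a(C, m) = (3 + 1*3)*(C - 1*3) = (3 + 3)*(C - 3) = 6*(-3 + C) = -18 + 6*C)
-a(456, k(24)) = -(-18 + 6*456) = -(-18 + 2736) = -1*2718 = -2718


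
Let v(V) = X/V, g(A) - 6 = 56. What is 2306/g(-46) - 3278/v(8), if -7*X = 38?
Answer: 2867211/589 ≈ 4867.9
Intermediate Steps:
X = -38/7 (X = -⅐*38 = -38/7 ≈ -5.4286)
g(A) = 62 (g(A) = 6 + 56 = 62)
v(V) = -38/(7*V)
2306/g(-46) - 3278/v(8) = 2306/62 - 3278/((-38/7/8)) = 2306*(1/62) - 3278/((-38/7*⅛)) = 1153/31 - 3278/(-19/28) = 1153/31 - 3278*(-28/19) = 1153/31 + 91784/19 = 2867211/589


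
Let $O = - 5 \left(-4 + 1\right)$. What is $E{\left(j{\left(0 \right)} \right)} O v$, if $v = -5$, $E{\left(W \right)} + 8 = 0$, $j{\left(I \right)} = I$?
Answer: $600$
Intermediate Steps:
$E{\left(W \right)} = -8$ ($E{\left(W \right)} = -8 + 0 = -8$)
$O = 15$ ($O = \left(-5\right) \left(-3\right) = 15$)
$E{\left(j{\left(0 \right)} \right)} O v = \left(-8\right) 15 \left(-5\right) = \left(-120\right) \left(-5\right) = 600$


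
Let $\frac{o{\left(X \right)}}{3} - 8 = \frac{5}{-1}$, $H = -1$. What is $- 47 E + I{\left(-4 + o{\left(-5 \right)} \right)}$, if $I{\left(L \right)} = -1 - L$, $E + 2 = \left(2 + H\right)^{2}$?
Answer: $41$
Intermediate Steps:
$o{\left(X \right)} = 9$ ($o{\left(X \right)} = 24 + 3 \frac{5}{-1} = 24 + 3 \cdot 5 \left(-1\right) = 24 + 3 \left(-5\right) = 24 - 15 = 9$)
$E = -1$ ($E = -2 + \left(2 - 1\right)^{2} = -2 + 1^{2} = -2 + 1 = -1$)
$- 47 E + I{\left(-4 + o{\left(-5 \right)} \right)} = \left(-47\right) \left(-1\right) - 6 = 47 - 6 = 41$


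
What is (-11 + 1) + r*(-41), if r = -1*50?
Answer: 2040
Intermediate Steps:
r = -50
(-11 + 1) + r*(-41) = (-11 + 1) - 50*(-41) = -10 + 2050 = 2040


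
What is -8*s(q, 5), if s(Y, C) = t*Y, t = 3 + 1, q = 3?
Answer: -96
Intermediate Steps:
t = 4
s(Y, C) = 4*Y
-8*s(q, 5) = -32*3 = -8*12 = -96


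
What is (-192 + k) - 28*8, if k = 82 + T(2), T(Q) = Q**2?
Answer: -330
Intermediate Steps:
k = 86 (k = 82 + 2**2 = 82 + 4 = 86)
(-192 + k) - 28*8 = (-192 + 86) - 28*8 = -106 - 224 = -330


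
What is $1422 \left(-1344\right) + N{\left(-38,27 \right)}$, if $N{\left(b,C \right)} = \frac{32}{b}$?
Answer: $- \frac{36312208}{19} \approx -1.9112 \cdot 10^{6}$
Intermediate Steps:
$1422 \left(-1344\right) + N{\left(-38,27 \right)} = 1422 \left(-1344\right) + \frac{32}{-38} = -1911168 + 32 \left(- \frac{1}{38}\right) = -1911168 - \frac{16}{19} = - \frac{36312208}{19}$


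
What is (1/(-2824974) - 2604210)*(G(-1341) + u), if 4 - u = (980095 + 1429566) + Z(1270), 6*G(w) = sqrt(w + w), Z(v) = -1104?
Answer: 1968811580682960797/313886 - 7356825540541*I*sqrt(298)/5649948 ≈ 6.2724e+12 - 2.2478e+7*I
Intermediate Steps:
G(w) = sqrt(2)*sqrt(w)/6 (G(w) = sqrt(w + w)/6 = sqrt(2*w)/6 = (sqrt(2)*sqrt(w))/6 = sqrt(2)*sqrt(w)/6)
u = -2408553 (u = 4 - ((980095 + 1429566) - 1104) = 4 - (2409661 - 1104) = 4 - 1*2408557 = 4 - 2408557 = -2408553)
(1/(-2824974) - 2604210)*(G(-1341) + u) = (1/(-2824974) - 2604210)*(sqrt(2)*sqrt(-1341)/6 - 2408553) = (-1/2824974 - 2604210)*(sqrt(2)*(3*I*sqrt(149))/6 - 2408553) = -7356825540541*(I*sqrt(298)/2 - 2408553)/2824974 = -7356825540541*(-2408553 + I*sqrt(298)/2)/2824974 = 1968811580682960797/313886 - 7356825540541*I*sqrt(298)/5649948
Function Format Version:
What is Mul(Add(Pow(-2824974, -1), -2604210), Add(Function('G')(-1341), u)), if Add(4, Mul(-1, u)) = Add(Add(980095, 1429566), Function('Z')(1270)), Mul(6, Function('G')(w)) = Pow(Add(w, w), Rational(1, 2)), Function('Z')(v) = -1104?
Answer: Add(Rational(1968811580682960797, 313886), Mul(Rational(-7356825540541, 5649948), I, Pow(298, Rational(1, 2)))) ≈ Add(6.2724e+12, Mul(-2.2478e+7, I))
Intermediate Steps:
Function('G')(w) = Mul(Rational(1, 6), Pow(2, Rational(1, 2)), Pow(w, Rational(1, 2))) (Function('G')(w) = Mul(Rational(1, 6), Pow(Add(w, w), Rational(1, 2))) = Mul(Rational(1, 6), Pow(Mul(2, w), Rational(1, 2))) = Mul(Rational(1, 6), Mul(Pow(2, Rational(1, 2)), Pow(w, Rational(1, 2)))) = Mul(Rational(1, 6), Pow(2, Rational(1, 2)), Pow(w, Rational(1, 2))))
u = -2408553 (u = Add(4, Mul(-1, Add(Add(980095, 1429566), -1104))) = Add(4, Mul(-1, Add(2409661, -1104))) = Add(4, Mul(-1, 2408557)) = Add(4, -2408557) = -2408553)
Mul(Add(Pow(-2824974, -1), -2604210), Add(Function('G')(-1341), u)) = Mul(Add(Pow(-2824974, -1), -2604210), Add(Mul(Rational(1, 6), Pow(2, Rational(1, 2)), Pow(-1341, Rational(1, 2))), -2408553)) = Mul(Add(Rational(-1, 2824974), -2604210), Add(Mul(Rational(1, 6), Pow(2, Rational(1, 2)), Mul(3, I, Pow(149, Rational(1, 2)))), -2408553)) = Mul(Rational(-7356825540541, 2824974), Add(Mul(Rational(1, 2), I, Pow(298, Rational(1, 2))), -2408553)) = Mul(Rational(-7356825540541, 2824974), Add(-2408553, Mul(Rational(1, 2), I, Pow(298, Rational(1, 2))))) = Add(Rational(1968811580682960797, 313886), Mul(Rational(-7356825540541, 5649948), I, Pow(298, Rational(1, 2))))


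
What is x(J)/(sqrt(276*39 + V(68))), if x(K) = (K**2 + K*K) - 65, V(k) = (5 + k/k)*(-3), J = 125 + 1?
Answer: 31687*sqrt(1194)/3582 ≈ 305.67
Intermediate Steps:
J = 126
V(k) = -18 (V(k) = (5 + 1)*(-3) = 6*(-3) = -18)
x(K) = -65 + 2*K**2 (x(K) = (K**2 + K**2) - 65 = 2*K**2 - 65 = -65 + 2*K**2)
x(J)/(sqrt(276*39 + V(68))) = (-65 + 2*126**2)/(sqrt(276*39 - 18)) = (-65 + 2*15876)/(sqrt(10764 - 18)) = (-65 + 31752)/(sqrt(10746)) = 31687/((3*sqrt(1194))) = 31687*(sqrt(1194)/3582) = 31687*sqrt(1194)/3582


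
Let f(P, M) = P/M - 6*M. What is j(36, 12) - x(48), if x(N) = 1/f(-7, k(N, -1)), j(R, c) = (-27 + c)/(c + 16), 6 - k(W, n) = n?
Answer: -617/1204 ≈ -0.51246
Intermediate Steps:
k(W, n) = 6 - n
f(P, M) = -6*M + P/M (f(P, M) = P/M - 6*M = -6*M + P/M)
j(R, c) = (-27 + c)/(16 + c)
x(N) = -1/43 (x(N) = 1/(-6*(6 - 1*(-1)) - 7/(6 - 1*(-1))) = 1/(-6*(6 + 1) - 7/(6 + 1)) = 1/(-6*7 - 7/7) = 1/(-42 - 7*⅐) = 1/(-42 - 1) = 1/(-43) = -1/43)
j(36, 12) - x(48) = (-27 + 12)/(16 + 12) - 1*(-1/43) = -15/28 + 1/43 = -617/1204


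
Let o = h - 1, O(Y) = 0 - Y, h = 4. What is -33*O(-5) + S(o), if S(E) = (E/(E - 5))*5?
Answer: -345/2 ≈ -172.50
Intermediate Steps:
O(Y) = -Y
o = 3 (o = 4 - 1 = 3)
S(E) = 5*E/(-5 + E) (S(E) = (E/(-5 + E))*5 = 5*E/(-5 + E))
-33*O(-5) + S(o) = -(-33)*(-5) + 5*3/(-5 + 3) = -33*5 + 5*3/(-2) = -165 + 5*3*(-½) = -165 - 15/2 = -345/2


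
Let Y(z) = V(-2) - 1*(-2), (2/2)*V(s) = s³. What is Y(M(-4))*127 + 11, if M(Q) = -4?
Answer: -751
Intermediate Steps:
V(s) = s³
Y(z) = -6 (Y(z) = (-2)³ - 1*(-2) = -8 + 2 = -6)
Y(M(-4))*127 + 11 = -6*127 + 11 = -762 + 11 = -751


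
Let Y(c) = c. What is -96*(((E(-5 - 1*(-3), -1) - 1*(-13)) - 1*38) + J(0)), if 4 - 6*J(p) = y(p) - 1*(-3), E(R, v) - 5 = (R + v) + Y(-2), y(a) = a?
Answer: 2384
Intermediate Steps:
E(R, v) = 3 + R + v (E(R, v) = 5 + ((R + v) - 2) = 5 + (-2 + R + v) = 3 + R + v)
J(p) = 1/6 - p/6 (J(p) = 2/3 - (p - 1*(-3))/6 = 2/3 - (p + 3)/6 = 2/3 - (3 + p)/6 = 2/3 + (-1/2 - p/6) = 1/6 - p/6)
-96*(((E(-5 - 1*(-3), -1) - 1*(-13)) - 1*38) + J(0)) = -96*((((3 + (-5 - 1*(-3)) - 1) - 1*(-13)) - 1*38) + (1/6 - 1/6*0)) = -96*((((3 + (-5 + 3) - 1) + 13) - 38) + (1/6 + 0)) = -96*((((3 - 2 - 1) + 13) - 38) + 1/6) = -96*(((0 + 13) - 38) + 1/6) = -96*((13 - 38) + 1/6) = -96*(-25 + 1/6) = -96*(-149/6) = 2384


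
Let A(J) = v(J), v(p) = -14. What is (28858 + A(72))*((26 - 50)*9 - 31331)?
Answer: -909941668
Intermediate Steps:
A(J) = -14
(28858 + A(72))*((26 - 50)*9 - 31331) = (28858 - 14)*((26 - 50)*9 - 31331) = 28844*(-24*9 - 31331) = 28844*(-216 - 31331) = 28844*(-31547) = -909941668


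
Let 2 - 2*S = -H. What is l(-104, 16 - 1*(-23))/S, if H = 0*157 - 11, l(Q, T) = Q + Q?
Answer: 416/9 ≈ 46.222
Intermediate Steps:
l(Q, T) = 2*Q
H = -11 (H = 0 - 11 = -11)
S = -9/2 (S = 1 - (-1)*(-11)/2 = 1 - 1/2*11 = 1 - 11/2 = -9/2 ≈ -4.5000)
l(-104, 16 - 1*(-23))/S = (2*(-104))/(-9/2) = -208*(-2/9) = 416/9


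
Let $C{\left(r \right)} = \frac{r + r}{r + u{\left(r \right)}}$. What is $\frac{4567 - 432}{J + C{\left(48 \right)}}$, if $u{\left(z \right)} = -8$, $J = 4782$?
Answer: $\frac{20675}{23922} \approx 0.86427$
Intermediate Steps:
$C{\left(r \right)} = \frac{2 r}{-8 + r}$ ($C{\left(r \right)} = \frac{r + r}{r - 8} = \frac{2 r}{-8 + r}$)
$\frac{4567 - 432}{J + C{\left(48 \right)}} = \frac{4567 - 432}{4782 + 2 \cdot 48 \frac{1}{-8 + 48}} = \frac{4135}{4782 + 2 \cdot 48 \cdot \frac{1}{40}} = \frac{4135}{4782 + \frac{12}{5}} = \frac{4135}{\frac{23922}{5}} = 4135 \cdot \frac{5}{23922} = \frac{20675}{23922}$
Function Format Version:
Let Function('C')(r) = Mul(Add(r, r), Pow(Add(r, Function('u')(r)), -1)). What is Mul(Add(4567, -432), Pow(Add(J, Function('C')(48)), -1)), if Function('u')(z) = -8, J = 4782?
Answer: Rational(20675, 23922) ≈ 0.86427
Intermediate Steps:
Function('C')(r) = Mul(2, r, Pow(Add(-8, r), -1)) (Function('C')(r) = Mul(Add(r, r), Pow(Add(r, -8), -1)) = Mul(Mul(2, r), Pow(Add(-8, r), -1)) = Mul(2, r, Pow(Add(-8, r), -1)))
Mul(Add(4567, -432), Pow(Add(J, Function('C')(48)), -1)) = Mul(Add(4567, -432), Pow(Add(4782, Mul(2, 48, Pow(Add(-8, 48), -1))), -1)) = Mul(4135, Pow(Add(4782, Mul(2, 48, Pow(40, -1))), -1)) = Mul(4135, Pow(Add(4782, Mul(2, 48, Rational(1, 40))), -1)) = Mul(4135, Pow(Add(4782, Rational(12, 5)), -1)) = Mul(4135, Pow(Rational(23922, 5), -1)) = Mul(4135, Rational(5, 23922)) = Rational(20675, 23922)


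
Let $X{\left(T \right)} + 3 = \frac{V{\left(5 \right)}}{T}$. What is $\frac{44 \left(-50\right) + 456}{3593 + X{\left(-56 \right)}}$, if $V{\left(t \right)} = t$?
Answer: $- \frac{97664}{201035} \approx -0.48581$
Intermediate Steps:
$X{\left(T \right)} = -3 + \frac{5}{T}$
$\frac{44 \left(-50\right) + 456}{3593 + X{\left(-56 \right)}} = \frac{44 \left(-50\right) + 456}{3593 - \left(3 - \frac{5}{-56}\right)} = \frac{-2200 + 456}{3593 + \left(-3 + 5 \left(- \frac{1}{56}\right)\right)} = - \frac{1744}{3593 - \frac{173}{56}} = - \frac{1744}{\frac{201035}{56}} = \left(-1744\right) \frac{56}{201035} = - \frac{97664}{201035}$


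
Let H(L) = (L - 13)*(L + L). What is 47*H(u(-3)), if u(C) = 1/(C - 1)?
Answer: 2491/8 ≈ 311.38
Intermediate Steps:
u(C) = 1/(-1 + C)
H(L) = 2*L*(-13 + L) (H(L) = (-13 + L)*(2*L) = 2*L*(-13 + L))
47*H(u(-3)) = 47*(2*(-13 + 1/(-1 - 3))/(-1 - 3)) = 47*(2*(-13 + 1/(-4))/(-4)) = 47*(2*(-¼)*(-13 - ¼)) = 47*(2*(-¼)*(-53/4)) = 47*(53/8) = 2491/8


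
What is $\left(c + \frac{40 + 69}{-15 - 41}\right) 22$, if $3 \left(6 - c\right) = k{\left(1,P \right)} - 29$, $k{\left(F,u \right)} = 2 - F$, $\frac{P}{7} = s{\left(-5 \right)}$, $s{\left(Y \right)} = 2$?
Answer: $\frac{24739}{84} \approx 294.51$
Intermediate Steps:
$P = 14$ ($P = 7 \cdot 2 = 14$)
$c = \frac{46}{3}$ ($c = 6 - \frac{\left(2 - 1\right) - 29}{3} = 6 - \frac{1 - 29}{3} = 6 - - \frac{28}{3} = 6 + \frac{28}{3} = \frac{46}{3} \approx 15.333$)
$\left(c + \frac{40 + 69}{-15 - 41}\right) 22 = \left(\frac{46}{3} + \frac{40 + 69}{-15 - 41}\right) 22 = \left(\frac{46}{3} + \frac{109}{-56}\right) 22 = \left(\frac{46}{3} + 109 \left(- \frac{1}{56}\right)\right) 22 = \left(\frac{46}{3} - \frac{109}{56}\right) 22 = \frac{2249}{168} \cdot 22 = \frac{24739}{84}$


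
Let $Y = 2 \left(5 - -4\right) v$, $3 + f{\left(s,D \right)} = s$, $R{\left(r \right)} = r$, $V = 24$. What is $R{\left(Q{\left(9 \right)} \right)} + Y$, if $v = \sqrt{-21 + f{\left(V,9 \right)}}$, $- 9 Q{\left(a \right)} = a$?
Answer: $-1$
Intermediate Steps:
$Q{\left(a \right)} = - \frac{a}{9}$
$f{\left(s,D \right)} = -3 + s$
$v = 0$ ($v = \sqrt{-21 + \left(-3 + 24\right)} = \sqrt{-21 + 21} = \sqrt{0} = 0$)
$Y = 0$ ($Y = 2 \left(5 - -4\right) 0 = 2 \left(5 + 4\right) 0 = 2 \cdot 9 \cdot 0 = 18 \cdot 0 = 0$)
$R{\left(Q{\left(9 \right)} \right)} + Y = \left(- \frac{1}{9}\right) 9 + 0 = -1 + 0 = -1$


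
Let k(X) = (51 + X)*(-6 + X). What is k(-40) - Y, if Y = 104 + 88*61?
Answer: -5978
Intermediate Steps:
Y = 5472 (Y = 104 + 5368 = 5472)
k(X) = (-6 + X)*(51 + X)
k(-40) - Y = (-306 + (-40)² + 45*(-40)) - 1*5472 = (-306 + 1600 - 1800) - 5472 = -506 - 5472 = -5978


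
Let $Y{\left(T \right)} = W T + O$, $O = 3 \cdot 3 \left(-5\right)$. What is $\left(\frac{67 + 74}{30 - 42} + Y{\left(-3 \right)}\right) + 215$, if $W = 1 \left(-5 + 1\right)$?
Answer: $\frac{681}{4} \approx 170.25$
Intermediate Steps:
$W = -4$ ($W = 1 \left(-4\right) = -4$)
$O = -45$ ($O = 9 \left(-5\right) = -45$)
$Y{\left(T \right)} = -45 - 4 T$ ($Y{\left(T \right)} = - 4 T - 45 = -45 - 4 T$)
$\left(\frac{67 + 74}{30 - 42} + Y{\left(-3 \right)}\right) + 215 = \left(\frac{67 + 74}{30 - 42} - 33\right) + 215 = \left(\frac{141}{-12} + \left(-45 + 12\right)\right) + 215 = \left(141 \left(- \frac{1}{12}\right) - 33\right) + 215 = \left(- \frac{47}{4} - 33\right) + 215 = - \frac{179}{4} + 215 = \frac{681}{4}$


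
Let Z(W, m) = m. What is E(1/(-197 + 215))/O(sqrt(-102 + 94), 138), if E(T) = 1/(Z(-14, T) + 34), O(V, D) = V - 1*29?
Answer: -174/173479 - 12*I*sqrt(2)/173479 ≈ -0.001003 - 9.7825e-5*I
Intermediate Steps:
O(V, D) = -29 + V (O(V, D) = V - 29 = -29 + V)
E(T) = 1/(34 + T) (E(T) = 1/(T + 34) = 1/(34 + T))
E(1/(-197 + 215))/O(sqrt(-102 + 94), 138) = 1/((34 + 1/(-197 + 215))*(-29 + sqrt(-102 + 94))) = 1/((34 + 1/18)*(-29 + sqrt(-8))) = 1/((34 + 1/18)*(-29 + 2*I*sqrt(2))) = 1/((613/18)*(-29 + 2*I*sqrt(2))) = 18/(613*(-29 + 2*I*sqrt(2)))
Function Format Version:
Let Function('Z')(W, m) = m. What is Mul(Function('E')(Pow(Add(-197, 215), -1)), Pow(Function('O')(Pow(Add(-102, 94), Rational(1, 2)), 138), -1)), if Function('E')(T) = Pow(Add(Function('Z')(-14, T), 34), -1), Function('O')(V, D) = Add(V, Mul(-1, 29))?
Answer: Add(Rational(-174, 173479), Mul(Rational(-12, 173479), I, Pow(2, Rational(1, 2)))) ≈ Add(-0.0010030, Mul(-9.7825e-5, I))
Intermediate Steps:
Function('O')(V, D) = Add(-29, V) (Function('O')(V, D) = Add(V, -29) = Add(-29, V))
Function('E')(T) = Pow(Add(34, T), -1) (Function('E')(T) = Pow(Add(T, 34), -1) = Pow(Add(34, T), -1))
Mul(Function('E')(Pow(Add(-197, 215), -1)), Pow(Function('O')(Pow(Add(-102, 94), Rational(1, 2)), 138), -1)) = Mul(Pow(Add(34, Pow(Add(-197, 215), -1)), -1), Pow(Add(-29, Pow(Add(-102, 94), Rational(1, 2))), -1)) = Mul(Pow(Add(34, Pow(18, -1)), -1), Pow(Add(-29, Pow(-8, Rational(1, 2))), -1)) = Mul(Pow(Add(34, Rational(1, 18)), -1), Pow(Add(-29, Mul(2, I, Pow(2, Rational(1, 2)))), -1)) = Mul(Pow(Rational(613, 18), -1), Pow(Add(-29, Mul(2, I, Pow(2, Rational(1, 2)))), -1)) = Mul(Rational(18, 613), Pow(Add(-29, Mul(2, I, Pow(2, Rational(1, 2)))), -1))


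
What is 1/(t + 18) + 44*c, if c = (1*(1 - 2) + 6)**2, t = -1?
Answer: 18701/17 ≈ 1100.1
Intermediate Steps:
c = 25 (c = (1*(-1) + 6)**2 = (-1 + 6)**2 = 5**2 = 25)
1/(t + 18) + 44*c = 1/(-1 + 18) + 44*25 = 1/17 + 1100 = 18701/17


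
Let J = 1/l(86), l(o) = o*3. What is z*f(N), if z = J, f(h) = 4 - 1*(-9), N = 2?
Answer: 13/258 ≈ 0.050388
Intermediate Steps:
f(h) = 13 (f(h) = 4 + 9 = 13)
l(o) = 3*o
J = 1/258 (J = 1/(3*86) = 1/258 ≈ 0.0038760)
z = 1/258 ≈ 0.0038760
z*f(N) = (1/258)*13 = 13/258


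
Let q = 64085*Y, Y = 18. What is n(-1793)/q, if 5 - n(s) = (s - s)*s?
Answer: 1/230706 ≈ 4.3345e-6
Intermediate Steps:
n(s) = 5 (n(s) = 5 - (s - s)*s = 5 - 0*s = 5 - 1*0 = 5 + 0 = 5)
q = 1153530 (q = 64085*18 = 1153530)
n(-1793)/q = 5/1153530 = 5*(1/1153530) = 1/230706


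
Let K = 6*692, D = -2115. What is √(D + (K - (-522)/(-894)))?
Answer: 9*√558154/149 ≈ 45.127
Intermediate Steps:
K = 4152
√(D + (K - (-522)/(-894))) = √(-2115 + (4152 - (-522)/(-894))) = √(-2115 + (4152 - (-522)*(-1)/894)) = √(-2115 + (4152 - 1*87/149)) = √(-2115 + (4152 - 87/149)) = √(-2115 + 618561/149) = √(303426/149) = 9*√558154/149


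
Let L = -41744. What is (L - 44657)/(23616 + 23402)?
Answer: -86401/47018 ≈ -1.8376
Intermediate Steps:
(L - 44657)/(23616 + 23402) = (-41744 - 44657)/(23616 + 23402) = -86401/47018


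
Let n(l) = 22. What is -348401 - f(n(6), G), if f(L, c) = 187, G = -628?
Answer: -348588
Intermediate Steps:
-348401 - f(n(6), G) = -348401 - 1*187 = -348401 - 187 = -348588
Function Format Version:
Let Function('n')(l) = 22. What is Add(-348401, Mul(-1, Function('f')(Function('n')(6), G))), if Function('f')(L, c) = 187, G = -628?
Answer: -348588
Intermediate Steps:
Add(-348401, Mul(-1, Function('f')(Function('n')(6), G))) = Add(-348401, Mul(-1, 187)) = Add(-348401, -187) = -348588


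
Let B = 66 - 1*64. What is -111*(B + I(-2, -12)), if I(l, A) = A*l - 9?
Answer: -1887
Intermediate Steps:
I(l, A) = -9 + A*l
B = 2 (B = 66 - 64 = 2)
-111*(B + I(-2, -12)) = -111*(2 + (-9 - 12*(-2))) = -111*(2 + (-9 + 24)) = -111*(2 + 15) = -111*17 = -1887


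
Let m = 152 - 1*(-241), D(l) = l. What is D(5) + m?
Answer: 398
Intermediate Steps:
m = 393 (m = 152 + 241 = 393)
D(5) + m = 5 + 393 = 398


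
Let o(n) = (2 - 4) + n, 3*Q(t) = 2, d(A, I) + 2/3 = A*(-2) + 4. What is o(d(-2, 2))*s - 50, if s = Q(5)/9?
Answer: -4018/81 ≈ -49.605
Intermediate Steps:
d(A, I) = 10/3 - 2*A (d(A, I) = -⅔ + (A*(-2) + 4) = -⅔ + (-2*A + 4) = -⅔ + (4 - 2*A) = 10/3 - 2*A)
Q(t) = ⅔ (Q(t) = (⅓)*2 = ⅔)
o(n) = -2 + n
s = 2/27 (s = (⅔)/9 = (⅔)*(⅑) = 2/27 ≈ 0.074074)
o(d(-2, 2))*s - 50 = (-2 + (10/3 - 2*(-2)))*(2/27) - 50 = (-2 + (10/3 + 4))*(2/27) - 50 = (-2 + 22/3)*(2/27) - 50 = (16/3)*(2/27) - 50 = 32/81 - 50 = -4018/81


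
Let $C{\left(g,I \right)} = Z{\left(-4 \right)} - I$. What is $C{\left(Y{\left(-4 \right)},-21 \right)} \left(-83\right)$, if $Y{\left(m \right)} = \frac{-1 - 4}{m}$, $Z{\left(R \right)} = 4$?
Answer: $-2075$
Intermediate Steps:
$Y{\left(m \right)} = - \frac{5}{m}$ ($Y{\left(m \right)} = \frac{-1 - 4}{m} = - \frac{5}{m}$)
$C{\left(g,I \right)} = 4 - I$
$C{\left(Y{\left(-4 \right)},-21 \right)} \left(-83\right) = \left(4 - -21\right) \left(-83\right) = \left(4 + 21\right) \left(-83\right) = 25 \left(-83\right) = -2075$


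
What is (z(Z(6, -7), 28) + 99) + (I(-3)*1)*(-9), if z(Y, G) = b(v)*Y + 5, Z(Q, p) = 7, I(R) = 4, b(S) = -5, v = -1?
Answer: 33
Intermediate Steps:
z(Y, G) = 5 - 5*Y (z(Y, G) = -5*Y + 5 = 5 - 5*Y)
(z(Z(6, -7), 28) + 99) + (I(-3)*1)*(-9) = ((5 - 5*7) + 99) + (4*1)*(-9) = ((5 - 35) + 99) + 4*(-9) = (-30 + 99) - 36 = 69 - 36 = 33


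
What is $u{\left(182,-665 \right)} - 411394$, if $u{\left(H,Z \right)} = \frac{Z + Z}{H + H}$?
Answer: $- \frac{10696339}{26} \approx -4.114 \cdot 10^{5}$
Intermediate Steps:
$u{\left(H,Z \right)} = \frac{Z}{H}$ ($u{\left(H,Z \right)} = \frac{2 Z}{2 H} = 2 Z \frac{1}{2 H} = \frac{Z}{H}$)
$u{\left(182,-665 \right)} - 411394 = - \frac{665}{182} - 411394 = \left(-665\right) \frac{1}{182} - 411394 = - \frac{95}{26} - 411394 = - \frac{10696339}{26}$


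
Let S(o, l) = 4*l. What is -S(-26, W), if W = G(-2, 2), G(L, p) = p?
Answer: -8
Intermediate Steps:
W = 2
-S(-26, W) = -4*2 = -1*8 = -8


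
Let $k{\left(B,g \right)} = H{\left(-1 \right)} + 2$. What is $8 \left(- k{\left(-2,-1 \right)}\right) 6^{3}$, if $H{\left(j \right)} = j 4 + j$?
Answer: $5184$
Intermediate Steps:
$H{\left(j \right)} = 5 j$ ($H{\left(j \right)} = 4 j + j = 5 j$)
$k{\left(B,g \right)} = -3$ ($k{\left(B,g \right)} = 5 \left(-1\right) + 2 = -5 + 2 = -3$)
$8 \left(- k{\left(-2,-1 \right)}\right) 6^{3} = 8 \left(\left(-1\right) \left(-3\right)\right) 6^{3} = 8 \cdot 3 \cdot 216 = 24 \cdot 216 = 5184$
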